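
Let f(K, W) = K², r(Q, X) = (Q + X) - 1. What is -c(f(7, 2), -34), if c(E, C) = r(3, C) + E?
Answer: -17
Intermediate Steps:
r(Q, X) = -1 + Q + X
c(E, C) = 2 + C + E (c(E, C) = (-1 + 3 + C) + E = (2 + C) + E = 2 + C + E)
-c(f(7, 2), -34) = -(2 - 34 + 7²) = -(2 - 34 + 49) = -1*17 = -17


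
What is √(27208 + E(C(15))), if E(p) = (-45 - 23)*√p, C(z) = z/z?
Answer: 2*√6785 ≈ 164.74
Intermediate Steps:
C(z) = 1
E(p) = -68*√p
√(27208 + E(C(15))) = √(27208 - 68*√1) = √(27208 - 68*1) = √(27208 - 68) = √27140 = 2*√6785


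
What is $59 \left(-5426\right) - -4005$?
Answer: $-316129$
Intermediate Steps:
$59 \left(-5426\right) - -4005 = -320134 + 4005 = -316129$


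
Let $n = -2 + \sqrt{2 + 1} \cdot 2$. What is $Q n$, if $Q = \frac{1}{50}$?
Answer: $- \frac{1}{25} + \frac{\sqrt{3}}{25} \approx 0.029282$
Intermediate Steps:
$Q = \frac{1}{50} \approx 0.02$
$n = -2 + 2 \sqrt{3}$ ($n = -2 + \sqrt{3} \cdot 2 = -2 + 2 \sqrt{3} \approx 1.4641$)
$Q n = \frac{-2 + 2 \sqrt{3}}{50} = - \frac{1}{25} + \frac{\sqrt{3}}{25}$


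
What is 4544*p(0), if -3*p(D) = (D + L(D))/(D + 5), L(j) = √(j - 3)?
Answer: -4544*I*√3/15 ≈ -524.7*I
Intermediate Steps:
L(j) = √(-3 + j)
p(D) = -(D + √(-3 + D))/(3*(5 + D)) (p(D) = -(D + √(-3 + D))/(3*(D + 5)) = -(D + √(-3 + D))/(3*(5 + D)))
4544*p(0) = 4544*((-1*0 - √(-3 + 0))/(3*(5 + 0))) = 4544*((⅓)*(0 - √(-3))/5) = 4544*((⅓)*(⅕)*(0 - I*√3)) = 4544*((⅓)*(⅕)*(-I*√3)) = 4544*(-I*√3/15) = -4544*I*√3/15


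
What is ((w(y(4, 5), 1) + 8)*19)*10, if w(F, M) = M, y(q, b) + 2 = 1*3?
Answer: 1710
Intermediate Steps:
y(q, b) = 1 (y(q, b) = -2 + 1*3 = -2 + 3 = 1)
((w(y(4, 5), 1) + 8)*19)*10 = ((1 + 8)*19)*10 = (9*19)*10 = 171*10 = 1710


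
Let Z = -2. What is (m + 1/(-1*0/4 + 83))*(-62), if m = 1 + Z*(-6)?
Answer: -66960/83 ≈ -806.75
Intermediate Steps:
m = 13 (m = 1 - 2*(-6) = 1 + 12 = 13)
(m + 1/(-1*0/4 + 83))*(-62) = (13 + 1/(-1*0/4 + 83))*(-62) = (13 + 1/(0*(¼) + 83))*(-62) = (13 + 1/(0 + 83))*(-62) = (13 + 1/83)*(-62) = (1080/83)*(-62) = -66960/83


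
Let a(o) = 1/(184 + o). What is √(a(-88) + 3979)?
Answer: √2291910/24 ≈ 63.079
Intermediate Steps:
√(a(-88) + 3979) = √(1/(184 - 88) + 3979) = √(1/96 + 3979) = √(381985/96) = √2291910/24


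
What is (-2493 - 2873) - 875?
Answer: -6241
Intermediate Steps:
(-2493 - 2873) - 875 = -5366 - 875 = -6241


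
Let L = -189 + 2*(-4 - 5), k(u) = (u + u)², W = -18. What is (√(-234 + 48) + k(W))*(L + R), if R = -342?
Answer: -711504 - 549*I*√186 ≈ -7.115e+5 - 7487.4*I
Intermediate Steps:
k(u) = 4*u² (k(u) = (2*u)² = 4*u²)
L = -207 (L = -189 + 2*(-9) = -189 - 18 = -207)
(√(-234 + 48) + k(W))*(L + R) = (√(-234 + 48) + 4*(-18)²)*(-207 - 342) = (√(-186) + 4*324)*(-549) = (I*√186 + 1296)*(-549) = (1296 + I*√186)*(-549) = -711504 - 549*I*√186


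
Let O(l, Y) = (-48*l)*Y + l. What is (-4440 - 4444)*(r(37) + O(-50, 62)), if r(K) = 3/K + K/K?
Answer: -48895670360/37 ≈ -1.3215e+9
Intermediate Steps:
r(K) = 1 + 3/K (r(K) = 3/K + 1 = 1 + 3/K)
O(l, Y) = l - 48*Y*l (O(l, Y) = -48*Y*l + l = l - 48*Y*l)
(-4440 - 4444)*(r(37) + O(-50, 62)) = (-4440 - 4444)*((3 + 37)/37 - 50*(1 - 48*62)) = -8884*((1/37)*40 - 50*(1 - 2976)) = -8884*(40/37 - 50*(-2975)) = -8884*(40/37 + 148750) = -8884*5503790/37 = -48895670360/37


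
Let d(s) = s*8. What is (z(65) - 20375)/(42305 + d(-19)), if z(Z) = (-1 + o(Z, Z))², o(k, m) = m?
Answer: -16279/42153 ≈ -0.38619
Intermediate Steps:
d(s) = 8*s
z(Z) = (-1 + Z)²
(z(65) - 20375)/(42305 + d(-19)) = ((-1 + 65)² - 20375)/(42305 + 8*(-19)) = (64² - 20375)/(42305 - 152) = (4096 - 20375)/42153 = -16279*1/42153 = -16279/42153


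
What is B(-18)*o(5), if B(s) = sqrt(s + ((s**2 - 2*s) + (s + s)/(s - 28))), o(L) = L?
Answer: 30*sqrt(5037)/23 ≈ 92.572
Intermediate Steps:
B(s) = sqrt(s**2 - s + 2*s/(-28 + s)) (B(s) = sqrt(s + ((s**2 - 2*s) + (2*s)/(-28 + s))) = sqrt(s + ((s**2 - 2*s) + 2*s/(-28 + s))) = sqrt(s + (s**2 - 2*s + 2*s/(-28 + s))) = sqrt(s**2 - s + 2*s/(-28 + s)))
B(-18)*o(5) = sqrt(-18*(2 + (-1 - 18)*(-28 - 18))/(-28 - 18))*5 = sqrt(-18*(2 - 19*(-46))/(-46))*5 = sqrt(-18*(-1/46)*(2 + 874))*5 = sqrt(-18*(-1/46)*876)*5 = sqrt(7884/23)*5 = (6*sqrt(5037)/23)*5 = 30*sqrt(5037)/23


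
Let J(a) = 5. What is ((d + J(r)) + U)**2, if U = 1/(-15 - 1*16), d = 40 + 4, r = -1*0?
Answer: 2304324/961 ≈ 2397.8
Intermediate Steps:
r = 0
d = 44
U = -1/31 (U = 1/(-15 - 16) = 1/(-31) = -1/31 ≈ -0.032258)
((d + J(r)) + U)**2 = ((44 + 5) - 1/31)**2 = (49 - 1/31)**2 = (1518/31)**2 = 2304324/961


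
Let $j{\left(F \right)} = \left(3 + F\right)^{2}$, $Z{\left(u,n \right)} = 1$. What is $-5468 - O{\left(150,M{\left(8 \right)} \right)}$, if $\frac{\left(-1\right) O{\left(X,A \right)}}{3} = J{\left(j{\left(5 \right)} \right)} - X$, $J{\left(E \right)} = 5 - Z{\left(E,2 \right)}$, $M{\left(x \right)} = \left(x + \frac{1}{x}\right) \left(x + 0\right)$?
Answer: $-5906$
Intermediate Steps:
$M{\left(x \right)} = x \left(x + \frac{1}{x}\right)$ ($M{\left(x \right)} = \left(x + \frac{1}{x}\right) x = x \left(x + \frac{1}{x}\right)$)
$J{\left(E \right)} = 4$ ($J{\left(E \right)} = 5 - 1 = 4$)
$O{\left(X,A \right)} = -12 + 3 X$ ($O{\left(X,A \right)} = - 3 \left(4 - X\right) = -12 + 3 X$)
$-5468 - O{\left(150,M{\left(8 \right)} \right)} = -5468 - \left(-12 + 3 \cdot 150\right) = -5468 - \left(-12 + 450\right) = -5468 - 438 = -5906$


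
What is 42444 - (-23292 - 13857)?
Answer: 79593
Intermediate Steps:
42444 - (-23292 - 13857) = 42444 - 1*(-37149) = 42444 + 37149 = 79593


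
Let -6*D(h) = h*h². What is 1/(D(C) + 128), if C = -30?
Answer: 1/4628 ≈ 0.00021608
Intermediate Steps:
D(h) = -h³/6 (D(h) = -h*h²/6 = -h³/6)
1/(D(C) + 128) = 1/(-⅙*(-30)³ + 128) = 1/(-⅙*(-27000) + 128) = 1/(4500 + 128) = 1/4628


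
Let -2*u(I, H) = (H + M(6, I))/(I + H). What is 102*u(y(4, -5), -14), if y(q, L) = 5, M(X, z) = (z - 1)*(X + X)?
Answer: 578/3 ≈ 192.67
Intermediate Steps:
M(X, z) = 2*X*(-1 + z) (M(X, z) = (-1 + z)*(2*X) = 2*X*(-1 + z))
u(I, H) = -(-12 + H + 12*I)/(2*(H + I)) (u(I, H) = -(H + 2*6*(-1 + I))/(2*(I + H)) = -(H + (-12 + 12*I))/(2*(H + I)) = -(-12 + H + 12*I)/(2*(H + I)))
102*u(y(4, -5), -14) = 102*((6 - 6*5 - ½*(-14))/(-14 + 5)) = 102*((6 - 30 + 7)/(-9)) = 102*(-⅑*(-17)) = 102*(17/9) = 578/3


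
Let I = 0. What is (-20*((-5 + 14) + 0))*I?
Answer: 0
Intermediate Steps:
(-20*((-5 + 14) + 0))*I = -20*((-5 + 14) + 0)*0 = -20*(9 + 0)*0 = -20*9*0 = -180*0 = 0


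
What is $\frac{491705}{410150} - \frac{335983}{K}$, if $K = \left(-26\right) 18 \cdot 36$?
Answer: $\frac{1123751333}{53155440} \approx 21.141$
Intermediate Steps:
$K = -16848$ ($K = \left(-468\right) 36 = -16848$)
$\frac{491705}{410150} - \frac{335983}{K} = \frac{491705}{410150} - \frac{335983}{-16848} = 491705 \cdot \frac{1}{410150} - - \frac{335983}{16848} = \frac{98341}{82030} + \frac{335983}{16848} = \frac{1123751333}{53155440}$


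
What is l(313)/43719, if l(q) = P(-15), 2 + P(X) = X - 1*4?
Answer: -7/14573 ≈ -0.00048034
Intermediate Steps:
P(X) = -6 + X (P(X) = -2 + (X - 1*4) = -2 + (X - 4) = -2 + (-4 + X) = -6 + X)
l(q) = -21 (l(q) = -6 - 15 = -21)
l(313)/43719 = -21/43719 = -21*1/43719 = -7/14573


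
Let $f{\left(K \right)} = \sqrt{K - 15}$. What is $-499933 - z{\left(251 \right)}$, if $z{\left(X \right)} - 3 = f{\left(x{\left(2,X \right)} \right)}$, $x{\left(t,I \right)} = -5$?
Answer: $-499936 - 2 i \sqrt{5} \approx -4.9994 \cdot 10^{5} - 4.4721 i$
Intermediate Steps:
$f{\left(K \right)} = \sqrt{-15 + K}$
$z{\left(X \right)} = 3 + 2 i \sqrt{5}$ ($z{\left(X \right)} = 3 + \sqrt{-15 - 5} = 3 + \sqrt{-20} = 3 + 2 i \sqrt{5}$)
$-499933 - z{\left(251 \right)} = -499933 - \left(3 + 2 i \sqrt{5}\right) = -499936 - 2 i \sqrt{5}$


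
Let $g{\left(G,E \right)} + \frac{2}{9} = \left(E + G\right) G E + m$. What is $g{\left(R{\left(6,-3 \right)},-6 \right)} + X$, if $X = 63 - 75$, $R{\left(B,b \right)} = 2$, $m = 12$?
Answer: $\frac{430}{9} \approx 47.778$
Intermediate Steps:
$X = -12$ ($X = 63 - 75 = -12$)
$g{\left(G,E \right)} = \frac{106}{9} + E G \left(E + G\right)$ ($g{\left(G,E \right)} = - \frac{2}{9} + \left(\left(E + G\right) G E + 12\right) = - \frac{2}{9} + \left(G \left(E + G\right) E + 12\right) = - \frac{2}{9} + \left(E G \left(E + G\right) + 12\right) = - \frac{2}{9} + \left(12 + E G \left(E + G\right)\right) = \frac{106}{9} + E G \left(E + G\right)$)
$g{\left(R{\left(6,-3 \right)},-6 \right)} + X = \left(\frac{106}{9} - 6 \cdot 2^{2} + 2 \left(-6\right)^{2}\right) - 12 = \left(\frac{106}{9} - 24 + 2 \cdot 36\right) - 12 = \left(\frac{106}{9} - 24 + 72\right) - 12 = \frac{538}{9} - 12 = \frac{430}{9}$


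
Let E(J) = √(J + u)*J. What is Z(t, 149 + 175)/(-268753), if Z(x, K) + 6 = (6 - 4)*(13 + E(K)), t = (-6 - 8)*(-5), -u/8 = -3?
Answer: -20/268753 - 1296*√87/268753 ≈ -0.045054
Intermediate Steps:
u = 24 (u = -8*(-3) = 24)
t = 70 (t = -14*(-5) = 70)
E(J) = J*√(24 + J) (E(J) = √(J + 24)*J = √(24 + J)*J = J*√(24 + J))
Z(x, K) = 20 + 2*K*√(24 + K) (Z(x, K) = -6 + (6 - 4)*(13 + K*√(24 + K)) = -6 + 2*(13 + K*√(24 + K)) = -6 + (26 + 2*K*√(24 + K)) = 20 + 2*K*√(24 + K))
Z(t, 149 + 175)/(-268753) = (20 + 2*(149 + 175)*√(24 + (149 + 175)))/(-268753) = (20 + 2*324*√(24 + 324))*(-1/268753) = (20 + 2*324*√348)*(-1/268753) = (20 + 2*324*(2*√87))*(-1/268753) = (20 + 1296*√87)*(-1/268753) = -20/268753 - 1296*√87/268753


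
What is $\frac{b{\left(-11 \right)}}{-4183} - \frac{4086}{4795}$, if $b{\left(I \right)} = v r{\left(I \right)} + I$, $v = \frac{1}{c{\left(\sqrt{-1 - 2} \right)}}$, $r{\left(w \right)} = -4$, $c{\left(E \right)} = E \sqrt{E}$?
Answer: $- \frac{17038993}{20057485} - \frac{4 \sqrt[4]{3} \sqrt{i}}{12549} \approx -0.8498 - 0.00029663 i$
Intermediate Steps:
$c{\left(E \right)} = E^{\frac{3}{2}}$
$v = - \frac{\sqrt[4]{3} \sqrt{i}}{3}$ ($v = \frac{1}{\left(\sqrt{-1 - 2}\right)^{\frac{3}{2}}} = \frac{1}{\left(\sqrt{-3}\right)^{\frac{3}{2}}} = \frac{1}{\left(i \sqrt{3}\right)^{\frac{3}{2}}} = \frac{1}{3^{\frac{3}{4}} i^{\frac{3}{2}}} = - \frac{\sqrt[4]{3} \sqrt{i}}{3} \approx -0.3102 - 0.3102 i$)
$b{\left(I \right)} = I + \frac{4 \sqrt[4]{3} \sqrt{i}}{3}$ ($b{\left(I \right)} = - \frac{\sqrt[4]{3} \sqrt{i}}{3} \left(-4\right) + I = \frac{4 \sqrt[4]{3} \sqrt{i}}{3} + I = I + \frac{4 \sqrt[4]{3} \sqrt{i}}{3}$)
$\frac{b{\left(-11 \right)}}{-4183} - \frac{4086}{4795} = \frac{-11 + \frac{4 \sqrt[4]{3} \sqrt{i}}{3}}{-4183} - \frac{4086}{4795} = \left(-11 + \frac{4 \sqrt[4]{3} \sqrt{i}}{3}\right) \left(- \frac{1}{4183}\right) - \frac{4086}{4795} = \left(\frac{11}{4183} - \frac{4 \sqrt[4]{3} \sqrt{i}}{12549}\right) - \frac{4086}{4795} = - \frac{17038993}{20057485} - \frac{4 \sqrt[4]{3} \sqrt{i}}{12549}$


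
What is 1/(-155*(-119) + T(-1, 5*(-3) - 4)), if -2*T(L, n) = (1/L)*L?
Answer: 2/36889 ≈ 5.4217e-5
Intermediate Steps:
T(L, n) = -1/2 (T(L, n) = -1/L*L/2 = -L/(2*L) = -1/2*1 = -1/2)
1/(-155*(-119) + T(-1, 5*(-3) - 4)) = 1/(-155*(-119) - 1/2) = 1/(18445 - 1/2) = 1/(36889/2) = 2/36889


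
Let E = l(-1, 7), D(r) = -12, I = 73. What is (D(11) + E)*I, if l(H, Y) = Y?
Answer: -365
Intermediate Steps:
E = 7
(D(11) + E)*I = (-12 + 7)*73 = -5*73 = -365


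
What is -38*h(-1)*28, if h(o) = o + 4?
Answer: -3192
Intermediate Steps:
h(o) = 4 + o
-38*h(-1)*28 = -38*(4 - 1)*28 = -38*3*28 = -114*28 = -3192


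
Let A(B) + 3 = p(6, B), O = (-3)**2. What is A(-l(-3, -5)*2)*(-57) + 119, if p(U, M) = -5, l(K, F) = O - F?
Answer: 575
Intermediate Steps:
O = 9
l(K, F) = 9 - F
A(B) = -8 (A(B) = -3 - 5 = -8)
A(-l(-3, -5)*2)*(-57) + 119 = -8*(-57) + 119 = 456 + 119 = 575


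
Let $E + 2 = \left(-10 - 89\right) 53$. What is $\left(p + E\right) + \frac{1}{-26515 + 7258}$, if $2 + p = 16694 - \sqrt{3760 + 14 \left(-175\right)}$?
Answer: $\frac{220357850}{19257} - \sqrt{1310} \approx 11407.0$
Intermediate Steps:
$E = -5249$ ($E = -2 + \left(-10 - 89\right) 53 = -2 - 5247 = -5249$)
$p = 16692 - \sqrt{1310}$ ($p = -2 + \left(16694 - \sqrt{3760 + 14 \left(-175\right)}\right) = -2 + \left(16694 - \sqrt{3760 - 2450}\right) = -2 + \left(16694 - \sqrt{1310}\right) = 16692 - \sqrt{1310} \approx 16656.0$)
$\left(p + E\right) + \frac{1}{-26515 + 7258} = \left(\left(16692 - \sqrt{1310}\right) - 5249\right) + \frac{1}{-26515 + 7258} = \left(11443 - \sqrt{1310}\right) + \frac{1}{-19257} = \left(11443 - \sqrt{1310}\right) - \frac{1}{19257} = \frac{220357850}{19257} - \sqrt{1310}$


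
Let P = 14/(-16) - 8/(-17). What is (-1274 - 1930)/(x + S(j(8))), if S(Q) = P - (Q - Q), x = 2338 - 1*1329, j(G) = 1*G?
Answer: -48416/15241 ≈ -3.1767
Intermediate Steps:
j(G) = G
P = -55/136 (P = 14*(-1/16) - 8*(-1/17) = -7/8 + 8/17 = -55/136 ≈ -0.40441)
x = 1009 (x = 2338 - 1329 = 1009)
S(Q) = -55/136 (S(Q) = -55/136 - (Q - Q) = -55/136 - 1*0 = -55/136 + 0 = -55/136)
(-1274 - 1930)/(x + S(j(8))) = (-1274 - 1930)/(1009 - 55/136) = -3204/137169/136 = -3204*136/137169 = -48416/15241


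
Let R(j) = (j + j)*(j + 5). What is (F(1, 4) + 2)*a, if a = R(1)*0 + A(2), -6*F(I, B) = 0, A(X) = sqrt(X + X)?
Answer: 4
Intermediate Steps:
R(j) = 2*j*(5 + j) (R(j) = (2*j)*(5 + j) = 2*j*(5 + j))
A(X) = sqrt(2)*sqrt(X) (A(X) = sqrt(2*X) = sqrt(2)*sqrt(X))
F(I, B) = 0 (F(I, B) = -1/6*0 = 0)
a = 2 (a = (2*1*(5 + 1))*0 + sqrt(2)*sqrt(2) = (2*1*6)*0 + 2 = 12*0 + 2 = 0 + 2 = 2)
(F(1, 4) + 2)*a = (0 + 2)*2 = 2*2 = 4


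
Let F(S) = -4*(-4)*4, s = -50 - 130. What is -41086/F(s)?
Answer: -20543/32 ≈ -641.97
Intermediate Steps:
s = -180
F(S) = 64 (F(S) = 16*4 = 64)
-41086/F(s) = -41086/64 = -41086*1/64 = -20543/32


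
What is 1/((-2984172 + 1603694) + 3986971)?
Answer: 1/2606493 ≈ 3.8366e-7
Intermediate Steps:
1/((-2984172 + 1603694) + 3986971) = 1/(-1380478 + 3986971) = 1/2606493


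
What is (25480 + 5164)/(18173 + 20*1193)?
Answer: 30644/42033 ≈ 0.72905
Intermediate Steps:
(25480 + 5164)/(18173 + 20*1193) = 30644/(18173 + 23860) = 30644/42033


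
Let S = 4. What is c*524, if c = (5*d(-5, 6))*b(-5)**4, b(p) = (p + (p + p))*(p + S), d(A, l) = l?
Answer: 795825000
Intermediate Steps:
b(p) = 3*p*(4 + p) (b(p) = (p + (p + p))*(p + 4) = (p + 2*p)*(4 + p) = (3*p)*(4 + p) = 3*p*(4 + p))
c = 1518750 (c = (5*6)*(3*(-5)*(4 - 5))**4 = 30*(3*(-5)*(-1))**4 = 30*15**4 = 30*50625 = 1518750)
c*524 = 1518750*524 = 795825000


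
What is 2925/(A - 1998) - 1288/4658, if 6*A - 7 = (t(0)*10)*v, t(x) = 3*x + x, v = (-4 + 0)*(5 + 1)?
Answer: -48589714/27903749 ≈ -1.7413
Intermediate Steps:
v = -24 (v = -4*6 = -24)
t(x) = 4*x
A = 7/6 (A = 7/6 + (((4*0)*10)*(-24))/6 = 7/6 + ((0*10)*(-24))/6 = 7/6 + (0*(-24))/6 = 7/6 + (⅙)*0 = 7/6 + 0 = 7/6 ≈ 1.1667)
2925/(A - 1998) - 1288/4658 = 2925/(7/6 - 1998) - 1288/4658 = 2925/(-11981/6) - 1288*1/4658 = 2925*(-6/11981) - 644/2329 = -17550/11981 - 644/2329 = -48589714/27903749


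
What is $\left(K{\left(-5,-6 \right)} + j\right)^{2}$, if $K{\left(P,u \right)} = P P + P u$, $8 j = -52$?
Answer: $\frac{9409}{4} \approx 2352.3$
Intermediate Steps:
$j = - \frac{13}{2}$ ($j = \frac{1}{8} \left(-52\right) = - \frac{13}{2} \approx -6.5$)
$K{\left(P,u \right)} = P^{2} + P u$
$\left(K{\left(-5,-6 \right)} + j\right)^{2} = \left(- 5 \left(-5 - 6\right) - \frac{13}{2}\right)^{2} = \left(\left(-5\right) \left(-11\right) - \frac{13}{2}\right)^{2} = \left(55 - \frac{13}{2}\right)^{2} = \left(\frac{97}{2}\right)^{2} = \frac{9409}{4}$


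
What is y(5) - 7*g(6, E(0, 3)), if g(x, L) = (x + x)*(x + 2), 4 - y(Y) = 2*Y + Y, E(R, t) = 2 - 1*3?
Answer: -683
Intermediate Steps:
E(R, t) = -1 (E(R, t) = 2 - 3 = -1)
y(Y) = 4 - 3*Y (y(Y) = 4 - (2*Y + Y) = 4 - 3*Y)
g(x, L) = 2*x*(2 + x) (g(x, L) = (2*x)*(2 + x) = 2*x*(2 + x))
y(5) - 7*g(6, E(0, 3)) = (4 - 3*5) - 14*6*(2 + 6) = (4 - 15) - 14*6*8 = -11 - 7*96 = -11 - 672 = -683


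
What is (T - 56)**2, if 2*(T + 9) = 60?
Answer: 1225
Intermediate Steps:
T = 21 (T = -9 + (1/2)*60 = -9 + 30 = 21)
(T - 56)**2 = (21 - 56)**2 = (-35)**2 = 1225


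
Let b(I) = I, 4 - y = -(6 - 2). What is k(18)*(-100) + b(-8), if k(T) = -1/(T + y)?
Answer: -54/13 ≈ -4.1538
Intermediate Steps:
y = 8 (y = 4 - (-1)*(6 - 2) = 4 - (-1)*4 = 4 - 1*(-4) = 4 + 4 = 8)
k(T) = -1/(8 + T) (k(T) = -1/(T + 8) = -1/(8 + T))
k(18)*(-100) + b(-8) = -1/(8 + 18)*(-100) - 8 = -1/26*(-100) - 8 = 50/13 - 8 = -54/13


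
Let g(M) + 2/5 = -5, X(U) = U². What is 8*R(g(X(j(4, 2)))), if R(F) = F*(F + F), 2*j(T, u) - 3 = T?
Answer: 11664/25 ≈ 466.56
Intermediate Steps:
j(T, u) = 3/2 + T/2
g(M) = -27/5 (g(M) = -⅖ - 5 = -27/5)
R(F) = 2*F² (R(F) = F*(2*F) = 2*F²)
8*R(g(X(j(4, 2)))) = 8*(2*(-27/5)²) = 8*(2*(729/25)) = 8*(1458/25) = 11664/25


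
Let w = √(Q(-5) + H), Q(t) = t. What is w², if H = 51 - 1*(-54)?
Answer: 100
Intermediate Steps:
H = 105 (H = 51 + 54 = 105)
w = 10 (w = √(-5 + 105) = √100 = 10)
w² = 10² = 100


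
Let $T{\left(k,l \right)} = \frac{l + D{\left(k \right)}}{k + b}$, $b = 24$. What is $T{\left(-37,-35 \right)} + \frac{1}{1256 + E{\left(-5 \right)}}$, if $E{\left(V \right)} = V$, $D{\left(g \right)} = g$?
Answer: $\frac{90085}{16263} \approx 5.5393$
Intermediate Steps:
$T{\left(k,l \right)} = \frac{k + l}{24 + k}$ ($T{\left(k,l \right)} = \frac{l + k}{k + 24} = \frac{k + l}{24 + k}$)
$T{\left(-37,-35 \right)} + \frac{1}{1256 + E{\left(-5 \right)}} = \frac{-37 - 35}{24 - 37} + \frac{1}{1256 - 5} = \frac{1}{-13} \left(-72\right) + \frac{1}{1251} = \left(- \frac{1}{13}\right) \left(-72\right) + \frac{1}{1251} = \frac{72}{13} + \frac{1}{1251} = \frac{90085}{16263}$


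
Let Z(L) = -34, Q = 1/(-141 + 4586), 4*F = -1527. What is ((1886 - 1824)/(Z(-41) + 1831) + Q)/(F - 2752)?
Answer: -1109548/100125380775 ≈ -1.1082e-5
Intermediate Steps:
F = -1527/4 (F = (1/4)*(-1527) = -1527/4 ≈ -381.75)
Q = 1/4445 ≈ 0.00022497
((1886 - 1824)/(Z(-41) + 1831) + Q)/(F - 2752) = ((1886 - 1824)/(-34 + 1831) + 1/4445)/(-1527/4 - 2752) = (62/1797 + 1/4445)/(-12535/4) = (62*(1/1797) + 1/4445)*(-4/12535) = (62/1797 + 1/4445)*(-4/12535) = (277387/7987665)*(-4/12535) = -1109548/100125380775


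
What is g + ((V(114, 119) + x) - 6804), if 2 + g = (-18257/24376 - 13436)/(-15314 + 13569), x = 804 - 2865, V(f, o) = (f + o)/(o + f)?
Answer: -376797705727/42536120 ≈ -8858.3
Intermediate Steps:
V(f, o) = 1 (V(f, o) = (f + o)/(f + o) = 1)
x = -2061
g = 242461953/42536120 (g = -2 + (-18257/24376 - 13436)/(-15314 + 13569) = -2 + (-18257*1/24376 - 13436)/(-1745) = -2 + (-18257/24376 - 13436)*(-1/1745) = -2 - 327534193/24376*(-1/1745) = -2 + 327534193/42536120 = 242461953/42536120 ≈ 5.7001)
g + ((V(114, 119) + x) - 6804) = 242461953/42536120 + ((1 - 2061) - 6804) = 242461953/42536120 + (-2060 - 6804) = 242461953/42536120 - 8864 = -376797705727/42536120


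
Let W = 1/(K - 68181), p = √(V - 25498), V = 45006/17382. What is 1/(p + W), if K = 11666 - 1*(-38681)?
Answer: -51665098/23491353126731877 - 318051556*I*√213973013885/23491353126731877 ≈ -2.1993e-9 - 0.0062628*I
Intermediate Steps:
V = 7501/2897 (V = 45006*(1/17382) = 7501/2897 ≈ 2.5892)
p = I*√213973013885/2897 (p = √(7501/2897 - 25498) = √(-73860205/2897) = I*√213973013885/2897 ≈ 159.67*I)
K = 50347 (K = 11666 + 38681 = 50347)
W = -1/17834 (W = 1/(50347 - 68181) = 1/(-17834) = -1/17834 ≈ -5.6073e-5)
1/(p + W) = 1/(I*√213973013885/2897 - 1/17834) = 1/(-1/17834 + I*√213973013885/2897)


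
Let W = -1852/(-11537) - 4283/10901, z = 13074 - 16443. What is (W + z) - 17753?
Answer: -2656434111433/125764837 ≈ -21122.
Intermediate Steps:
z = -3369
W = -29224319/125764837 (W = -1852*(-1/11537) - 4283*1/10901 = 1852/11537 - 4283/10901 = -29224319/125764837 ≈ -0.23237)
(W + z) - 17753 = (-29224319/125764837 - 3369) - 17753 = -423730960172/125764837 - 17753 = -2656434111433/125764837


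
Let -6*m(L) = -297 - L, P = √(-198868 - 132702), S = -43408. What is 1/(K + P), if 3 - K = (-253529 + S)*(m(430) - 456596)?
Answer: -108435414066/14697798779581088580701 - 4*I*√331570/73488993897905442903505 ≈ -7.3777e-12 - 3.1342e-20*I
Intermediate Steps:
P = I*√331570 (P = √(-331570) = I*√331570 ≈ 575.82*I)
m(L) = 99/2 + L/6 (m(L) = -(-297 - L)/6 = 99/2 + L/6)
K = -271088535165/2 (K = 3 - (-253529 - 43408)*((99/2 + (⅙)*430) - 456596) = 3 - (-296937)*((99/2 + 215/3) - 456596) = 3 - (-296937)*(727/6 - 456596) = 3 - (-296937)*(-2738849)/6 = 3 - 1*271088535171/2 = 3 - 271088535171/2 = -271088535165/2 ≈ -1.3554e+11)
1/(K + P) = 1/(-271088535165/2 + I*√331570)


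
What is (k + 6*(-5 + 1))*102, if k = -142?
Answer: -16932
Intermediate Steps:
(k + 6*(-5 + 1))*102 = (-142 + 6*(-5 + 1))*102 = (-142 + 6*(-4))*102 = (-142 - 24)*102 = -166*102 = -16932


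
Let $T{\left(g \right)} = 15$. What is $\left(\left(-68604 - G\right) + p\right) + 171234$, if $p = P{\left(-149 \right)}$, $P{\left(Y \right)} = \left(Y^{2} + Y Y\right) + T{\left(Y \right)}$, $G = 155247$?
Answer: $-8200$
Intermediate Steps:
$P{\left(Y \right)} = 15 + 2 Y^{2}$ ($P{\left(Y \right)} = \left(Y^{2} + Y Y\right) + 15 = \left(Y^{2} + Y^{2}\right) + 15 = 2 Y^{2} + 15 = 15 + 2 Y^{2}$)
$p = 44417$ ($p = 15 + 2 \left(-149\right)^{2} = 15 + 2 \cdot 22201 = 15 + 44402 = 44417$)
$\left(\left(-68604 - G\right) + p\right) + 171234 = \left(\left(-68604 - 155247\right) + 44417\right) + 171234 = \left(-223851 + 44417\right) + 171234 = -179434 + 171234 = -8200$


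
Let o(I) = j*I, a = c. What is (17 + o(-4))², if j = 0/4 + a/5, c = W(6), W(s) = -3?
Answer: 9409/25 ≈ 376.36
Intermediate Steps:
c = -3
a = -3
j = -⅗ (j = 0/4 - 3/5 = 0*(¼) - 3*⅕ = 0 - ⅗ = -⅗ ≈ -0.60000)
o(I) = -3*I/5
(17 + o(-4))² = (17 - ⅗*(-4))² = (17 + 12/5)² = (97/5)² = 9409/25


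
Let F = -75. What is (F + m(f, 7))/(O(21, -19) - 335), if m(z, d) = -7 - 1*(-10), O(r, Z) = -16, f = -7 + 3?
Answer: 8/39 ≈ 0.20513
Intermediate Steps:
f = -4
m(z, d) = 3 (m(z, d) = -7 + 10 = 3)
(F + m(f, 7))/(O(21, -19) - 335) = (-75 + 3)/(-16 - 335) = -72/(-351) = -72*(-1/351) = 8/39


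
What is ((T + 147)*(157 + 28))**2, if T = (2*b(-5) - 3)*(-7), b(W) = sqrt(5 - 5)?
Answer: 965966400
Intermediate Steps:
b(W) = 0 (b(W) = sqrt(0) = 0)
T = 21 (T = (2*0 - 3)*(-7) = (0 - 3)*(-7) = -3*(-7) = 21)
((T + 147)*(157 + 28))**2 = ((21 + 147)*(157 + 28))**2 = (168*185)**2 = 31080**2 = 965966400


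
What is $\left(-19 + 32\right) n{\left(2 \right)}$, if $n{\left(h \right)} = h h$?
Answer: $52$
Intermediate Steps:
$n{\left(h \right)} = h^{2}$
$\left(-19 + 32\right) n{\left(2 \right)} = \left(-19 + 32\right) 2^{2} = 13 \cdot 4 = 52$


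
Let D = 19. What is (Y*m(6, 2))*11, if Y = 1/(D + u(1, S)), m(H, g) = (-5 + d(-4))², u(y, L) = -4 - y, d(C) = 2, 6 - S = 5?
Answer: 99/14 ≈ 7.0714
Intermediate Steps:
S = 1 (S = 6 - 1*5 = 6 - 5 = 1)
m(H, g) = 9 (m(H, g) = (-5 + 2)² = (-3)² = 9)
Y = 1/14 (Y = 1/(19 + (-4 - 1*1)) = 1/(19 + (-4 - 1)) = 1/(19 - 5) = 1/14 ≈ 0.071429)
(Y*m(6, 2))*11 = ((1/14)*9)*11 = (9/14)*11 = 99/14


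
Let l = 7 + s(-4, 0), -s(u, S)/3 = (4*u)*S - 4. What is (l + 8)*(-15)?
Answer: -405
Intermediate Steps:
s(u, S) = 12 - 12*S*u (s(u, S) = -3*((4*u)*S - 4) = -3*(4*S*u - 4) = -3*(-4 + 4*S*u) = 12 - 12*S*u)
l = 19 (l = 7 + (12 - 12*0*(-4)) = 7 + (12 + 0) = 7 + 12 = 19)
(l + 8)*(-15) = (19 + 8)*(-15) = 27*(-15) = -405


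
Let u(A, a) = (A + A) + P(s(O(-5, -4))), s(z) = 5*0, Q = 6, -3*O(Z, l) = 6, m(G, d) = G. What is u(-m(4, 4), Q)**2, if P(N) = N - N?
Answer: 64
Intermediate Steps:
O(Z, l) = -2 (O(Z, l) = -1/3*6 = -2)
s(z) = 0
P(N) = 0
u(A, a) = 2*A (u(A, a) = (A + A) + 0 = 2*A + 0 = 2*A)
u(-m(4, 4), Q)**2 = (2*(-1*4))**2 = (2*(-4))**2 = (-8)**2 = 64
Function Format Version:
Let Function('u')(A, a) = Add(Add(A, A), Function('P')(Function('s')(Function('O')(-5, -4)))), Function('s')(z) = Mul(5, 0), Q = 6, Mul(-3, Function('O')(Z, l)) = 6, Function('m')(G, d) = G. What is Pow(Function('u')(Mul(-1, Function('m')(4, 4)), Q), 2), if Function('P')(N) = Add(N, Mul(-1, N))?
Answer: 64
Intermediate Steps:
Function('O')(Z, l) = -2 (Function('O')(Z, l) = Mul(Rational(-1, 3), 6) = -2)
Function('s')(z) = 0
Function('P')(N) = 0
Function('u')(A, a) = Mul(2, A) (Function('u')(A, a) = Add(Add(A, A), 0) = Add(Mul(2, A), 0) = Mul(2, A))
Pow(Function('u')(Mul(-1, Function('m')(4, 4)), Q), 2) = Pow(Mul(2, Mul(-1, 4)), 2) = Pow(Mul(2, -4), 2) = Pow(-8, 2) = 64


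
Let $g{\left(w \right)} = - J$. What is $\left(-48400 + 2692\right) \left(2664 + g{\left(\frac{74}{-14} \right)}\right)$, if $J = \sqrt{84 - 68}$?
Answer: $-121583280$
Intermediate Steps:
$J = 4$ ($J = \sqrt{16} = 4$)
$g{\left(w \right)} = -4$ ($g{\left(w \right)} = \left(-1\right) 4 = -4$)
$\left(-48400 + 2692\right) \left(2664 + g{\left(\frac{74}{-14} \right)}\right) = \left(-48400 + 2692\right) \left(2664 - 4\right) = \left(-45708\right) 2660 = -121583280$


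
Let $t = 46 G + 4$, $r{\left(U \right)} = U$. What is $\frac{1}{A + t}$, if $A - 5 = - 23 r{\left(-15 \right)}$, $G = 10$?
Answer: $\frac{1}{814} \approx 0.0012285$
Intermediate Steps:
$t = 464$ ($t = 46 \cdot 10 + 4 = 460 + 4 = 464$)
$A = 350$ ($A = 5 - -345 = 5 + 345 = 350$)
$\frac{1}{A + t} = \frac{1}{350 + 464} = \frac{1}{814}$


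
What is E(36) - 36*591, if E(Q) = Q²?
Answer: -19980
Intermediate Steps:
E(36) - 36*591 = 36² - 36*591 = 1296 - 1*21276 = 1296 - 21276 = -19980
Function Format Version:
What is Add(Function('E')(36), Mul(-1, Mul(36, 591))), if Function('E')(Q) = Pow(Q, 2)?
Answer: -19980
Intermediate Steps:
Add(Function('E')(36), Mul(-1, Mul(36, 591))) = Add(Pow(36, 2), Mul(-1, Mul(36, 591))) = Add(1296, Mul(-1, 21276)) = Add(1296, -21276) = -19980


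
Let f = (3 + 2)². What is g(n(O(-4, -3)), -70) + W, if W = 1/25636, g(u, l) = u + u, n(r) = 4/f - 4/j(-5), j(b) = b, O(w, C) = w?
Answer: 1230553/640900 ≈ 1.9200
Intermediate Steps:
f = 25 (f = 5² = 25)
n(r) = 24/25 (n(r) = 4/25 - 4/(-5) = 4*(1/25) - 4*(-⅕) = 4/25 + ⅘ = 24/25)
g(u, l) = 2*u
W = 1/25636 ≈ 3.9008e-5
g(n(O(-4, -3)), -70) + W = 2*(24/25) + 1/25636 = 48/25 + 1/25636 = 1230553/640900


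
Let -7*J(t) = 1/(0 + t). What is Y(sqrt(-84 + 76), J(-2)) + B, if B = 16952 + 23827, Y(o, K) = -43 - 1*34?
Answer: 40702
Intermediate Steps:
J(t) = -1/(7*t) (J(t) = -1/(7*(0 + t)) = -1/(7*t))
Y(o, K) = -77 (Y(o, K) = -43 - 34 = -77)
B = 40779
Y(sqrt(-84 + 76), J(-2)) + B = -77 + 40779 = 40702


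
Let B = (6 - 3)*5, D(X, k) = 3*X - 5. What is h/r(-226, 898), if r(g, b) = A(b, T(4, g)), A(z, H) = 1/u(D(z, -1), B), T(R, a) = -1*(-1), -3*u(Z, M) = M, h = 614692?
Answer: -3073460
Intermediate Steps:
D(X, k) = -5 + 3*X
B = 15 (B = 3*5 = 15)
u(Z, M) = -M/3
T(R, a) = 1
A(z, H) = -1/5 (A(z, H) = 1/(-1/3*15) = 1/(-5) = -1/5)
r(g, b) = -1/5
h/r(-226, 898) = 614692/(-1/5) = 614692*(-5) = -3073460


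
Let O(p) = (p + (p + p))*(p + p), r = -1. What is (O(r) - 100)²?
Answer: 8836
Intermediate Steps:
O(p) = 6*p² (O(p) = (p + 2*p)*(2*p) = (3*p)*(2*p) = 6*p²)
(O(r) - 100)² = (6*(-1)² - 100)² = (6*1 - 100)² = (6 - 100)² = (-94)² = 8836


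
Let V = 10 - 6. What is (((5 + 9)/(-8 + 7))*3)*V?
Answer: -168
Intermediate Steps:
V = 4
(((5 + 9)/(-8 + 7))*3)*V = (((5 + 9)/(-8 + 7))*3)*4 = ((14/(-1))*3)*4 = ((14*(-1))*3)*4 = -14*3*4 = -42*4 = -168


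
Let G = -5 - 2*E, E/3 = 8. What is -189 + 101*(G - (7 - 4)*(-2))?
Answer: -4936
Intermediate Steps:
E = 24 (E = 3*8 = 24)
G = -53 (G = -5 - 2*24 = -5 - 48 = -53)
-189 + 101*(G - (7 - 4)*(-2)) = -189 + 101*(-53 - (7 - 4)*(-2)) = -189 + 101*(-53 - 3*(-2)) = -189 + 101*(-53 - 1*(-6)) = -189 + 101*(-53 + 6) = -189 + 101*(-47) = -189 - 4747 = -4936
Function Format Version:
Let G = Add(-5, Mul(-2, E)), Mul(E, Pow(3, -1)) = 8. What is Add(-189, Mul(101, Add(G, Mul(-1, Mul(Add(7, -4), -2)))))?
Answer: -4936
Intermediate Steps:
E = 24 (E = Mul(3, 8) = 24)
G = -53 (G = Add(-5, Mul(-2, 24)) = Add(-5, -48) = -53)
Add(-189, Mul(101, Add(G, Mul(-1, Mul(Add(7, -4), -2))))) = Add(-189, Mul(101, Add(-53, Mul(-1, Mul(Add(7, -4), -2))))) = Add(-189, Mul(101, Add(-53, Mul(-1, Mul(3, -2))))) = Add(-189, Mul(101, Add(-53, Mul(-1, -6)))) = Add(-189, Mul(101, Add(-53, 6))) = Add(-189, Mul(101, -47)) = Add(-189, -4747) = -4936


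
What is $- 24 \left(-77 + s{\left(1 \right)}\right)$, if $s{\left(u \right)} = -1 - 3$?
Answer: $1944$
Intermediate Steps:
$s{\left(u \right)} = -4$
$- 24 \left(-77 + s{\left(1 \right)}\right) = - 24 \left(-77 - 4\right) = \left(-24\right) \left(-81\right) = 1944$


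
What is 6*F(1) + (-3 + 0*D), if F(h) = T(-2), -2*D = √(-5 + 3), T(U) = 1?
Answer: 3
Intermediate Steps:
D = -I*√2/2 (D = -√(-5 + 3)/2 = -I*√2/2 ≈ -0.70711*I)
F(h) = 1
6*F(1) + (-3 + 0*D) = 6*1 + (-3 + 0*(-I*√2/2)) = 6 + (-3 + 0) = 6 - 3 = 3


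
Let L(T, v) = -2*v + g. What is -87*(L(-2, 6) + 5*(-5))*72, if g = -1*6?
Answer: 269352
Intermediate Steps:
g = -6
L(T, v) = -6 - 2*v (L(T, v) = -2*v - 6 = -6 - 2*v)
-87*(L(-2, 6) + 5*(-5))*72 = -87*((-6 - 2*6) + 5*(-5))*72 = -87*((-6 - 12) - 25)*72 = -87*(-18 - 25)*72 = -87*(-43)*72 = 3741*72 = 269352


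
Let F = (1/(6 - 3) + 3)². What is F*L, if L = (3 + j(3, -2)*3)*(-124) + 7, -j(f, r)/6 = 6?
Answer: 1302700/9 ≈ 1.4474e+5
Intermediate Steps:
j(f, r) = -36 (j(f, r) = -6*6 = -36)
F = 100/9 (F = (1/3 + 3)² = (⅓ + 3)² = (10/3)² = 100/9 ≈ 11.111)
L = 13027 (L = (3 - 36*3)*(-124) + 7 = (3 - 108)*(-124) + 7 = -105*(-124) + 7 = 13020 + 7 = 13027)
F*L = (100/9)*13027 = 1302700/9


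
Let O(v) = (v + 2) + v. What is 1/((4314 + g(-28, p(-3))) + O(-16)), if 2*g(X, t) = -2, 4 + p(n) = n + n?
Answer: 1/4283 ≈ 0.00023348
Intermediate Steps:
p(n) = -4 + 2*n (p(n) = -4 + (n + n) = -4 + 2*n)
g(X, t) = -1 (g(X, t) = (½)*(-2) = -1)
O(v) = 2 + 2*v (O(v) = (2 + v) + v = 2 + 2*v)
1/((4314 + g(-28, p(-3))) + O(-16)) = 1/((4314 - 1) + (2 + 2*(-16))) = 1/(4313 + (2 - 32)) = 1/(4313 - 30) = 1/4283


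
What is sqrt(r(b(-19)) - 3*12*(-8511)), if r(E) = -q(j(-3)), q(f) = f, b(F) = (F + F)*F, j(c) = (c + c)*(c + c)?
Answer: 6*sqrt(8510) ≈ 553.50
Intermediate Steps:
j(c) = 4*c**2 (j(c) = (2*c)*(2*c) = 4*c**2)
b(F) = 2*F**2 (b(F) = (2*F)*F = 2*F**2)
r(E) = -36 (r(E) = -4*(-3)**2 = -4*9 = -1*36 = -36)
sqrt(r(b(-19)) - 3*12*(-8511)) = sqrt(-36 - 3*12*(-8511)) = sqrt(-36 - 36*(-8511)) = sqrt(-36 + 306396) = sqrt(306360) = 6*sqrt(8510)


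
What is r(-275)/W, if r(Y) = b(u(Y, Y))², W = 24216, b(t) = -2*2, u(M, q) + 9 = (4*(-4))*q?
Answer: 2/3027 ≈ 0.00066072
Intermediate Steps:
u(M, q) = -9 - 16*q (u(M, q) = -9 + (4*(-4))*q = -9 - 16*q)
b(t) = -4
r(Y) = 16 (r(Y) = (-4)² = 16)
r(-275)/W = 16/24216 = 16*(1/24216) = 2/3027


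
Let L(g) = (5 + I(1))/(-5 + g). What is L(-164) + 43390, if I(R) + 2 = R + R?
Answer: 7332905/169 ≈ 43390.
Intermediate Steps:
I(R) = -2 + 2*R (I(R) = -2 + (R + R) = -2 + 2*R)
L(g) = 5/(-5 + g) (L(g) = (5 + (-2 + 2*1))/(-5 + g) = (5 + (-2 + 2))/(-5 + g) = (5 + 0)/(-5 + g) = 5/(-5 + g))
L(-164) + 43390 = 5/(-5 - 164) + 43390 = 5/(-169) + 43390 = 5*(-1/169) + 43390 = -5/169 + 43390 = 7332905/169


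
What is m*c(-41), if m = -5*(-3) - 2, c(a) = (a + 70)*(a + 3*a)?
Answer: -61828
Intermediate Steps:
c(a) = 4*a*(70 + a) (c(a) = (70 + a)*(4*a) = 4*a*(70 + a))
m = 13 (m = 15 - 2 = 13)
m*c(-41) = 13*(4*(-41)*(70 - 41)) = 13*(4*(-41)*29) = 13*(-4756) = -61828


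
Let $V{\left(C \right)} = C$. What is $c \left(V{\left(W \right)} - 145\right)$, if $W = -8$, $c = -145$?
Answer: $22185$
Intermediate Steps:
$c \left(V{\left(W \right)} - 145\right) = - 145 \left(-8 - 145\right) = \left(-145\right) \left(-153\right) = 22185$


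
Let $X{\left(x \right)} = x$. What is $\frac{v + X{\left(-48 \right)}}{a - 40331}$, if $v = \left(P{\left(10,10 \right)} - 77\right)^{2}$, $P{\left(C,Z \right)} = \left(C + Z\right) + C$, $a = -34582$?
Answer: $- \frac{2161}{74913} \approx -0.028847$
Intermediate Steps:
$P{\left(C,Z \right)} = Z + 2 C$
$v = 2209$ ($v = \left(\left(10 + 2 \cdot 10\right) - 77\right)^{2} = \left(\left(10 + 20\right) - 77\right)^{2} = \left(30 - 77\right)^{2} = \left(-47\right)^{2} = 2209$)
$\frac{v + X{\left(-48 \right)}}{a - 40331} = \frac{2209 - 48}{-34582 - 40331} = \frac{2161}{-74913} = 2161 \left(- \frac{1}{74913}\right) = - \frac{2161}{74913}$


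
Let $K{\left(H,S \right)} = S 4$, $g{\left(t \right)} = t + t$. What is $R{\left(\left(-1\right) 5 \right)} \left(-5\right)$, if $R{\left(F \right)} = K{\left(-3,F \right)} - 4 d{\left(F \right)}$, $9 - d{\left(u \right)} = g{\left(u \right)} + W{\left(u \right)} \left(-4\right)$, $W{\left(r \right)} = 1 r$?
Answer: $80$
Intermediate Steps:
$W{\left(r \right)} = r$
$g{\left(t \right)} = 2 t$
$K{\left(H,S \right)} = 4 S$
$d{\left(u \right)} = 9 + 2 u$ ($d{\left(u \right)} = 9 - \left(2 u + u \left(-4\right)\right) = 9 - \left(2 u - 4 u\right) = 9 - - 2 u = 9 + 2 u$)
$R{\left(F \right)} = -36 - 4 F$ ($R{\left(F \right)} = 4 F - 4 \left(9 + 2 F\right) = 4 F - \left(36 + 8 F\right) = -36 - 4 F$)
$R{\left(\left(-1\right) 5 \right)} \left(-5\right) = \left(-36 - 4 \left(\left(-1\right) 5\right)\right) \left(-5\right) = \left(-36 - -20\right) \left(-5\right) = \left(-36 + 20\right) \left(-5\right) = \left(-16\right) \left(-5\right) = 80$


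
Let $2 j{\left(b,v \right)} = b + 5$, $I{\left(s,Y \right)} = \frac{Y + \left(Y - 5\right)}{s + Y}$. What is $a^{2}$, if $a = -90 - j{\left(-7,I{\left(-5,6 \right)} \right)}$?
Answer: $7921$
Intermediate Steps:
$I{\left(s,Y \right)} = \frac{-5 + 2 Y}{Y + s}$ ($I{\left(s,Y \right)} = \frac{Y + \left(-5 + Y\right)}{Y + s} = \frac{-5 + 2 Y}{Y + s}$)
$j{\left(b,v \right)} = \frac{5}{2} + \frac{b}{2}$ ($j{\left(b,v \right)} = \frac{b + 5}{2} = \frac{5 + b}{2} = \frac{5}{2} + \frac{b}{2}$)
$a = -89$ ($a = -90 - \left(\frac{5}{2} + \frac{1}{2} \left(-7\right)\right) = -90 - \left(\frac{5}{2} - \frac{7}{2}\right) = -90 - -1 = -90 + 1 = -89$)
$a^{2} = \left(-89\right)^{2} = 7921$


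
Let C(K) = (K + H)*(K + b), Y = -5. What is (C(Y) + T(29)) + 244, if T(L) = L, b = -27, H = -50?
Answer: 2033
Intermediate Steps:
C(K) = (-50 + K)*(-27 + K) (C(K) = (K - 50)*(K - 27) = (-50 + K)*(-27 + K))
(C(Y) + T(29)) + 244 = ((1350 + (-5)² - 77*(-5)) + 29) + 244 = ((1350 + 25 + 385) + 29) + 244 = (1760 + 29) + 244 = 1789 + 244 = 2033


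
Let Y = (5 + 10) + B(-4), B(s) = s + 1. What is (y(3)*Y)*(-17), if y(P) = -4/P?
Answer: 272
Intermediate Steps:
B(s) = 1 + s
Y = 12 (Y = (5 + 10) + (1 - 4) = 15 - 3 = 12)
(y(3)*Y)*(-17) = (-4/3*12)*(-17) = (-4*⅓*12)*(-17) = -4/3*12*(-17) = -16*(-17) = 272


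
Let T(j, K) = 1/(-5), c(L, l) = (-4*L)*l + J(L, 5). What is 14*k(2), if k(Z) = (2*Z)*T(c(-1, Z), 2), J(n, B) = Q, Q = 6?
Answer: -56/5 ≈ -11.200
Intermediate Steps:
J(n, B) = 6
c(L, l) = 6 - 4*L*l (c(L, l) = (-4*L)*l + 6 = -4*L*l + 6 = 6 - 4*L*l)
T(j, K) = -⅕
k(Z) = -2*Z/5 (k(Z) = (2*Z)*(-⅕) = -2*Z/5)
14*k(2) = 14*(-⅖*2) = 14*(-⅘) = -56/5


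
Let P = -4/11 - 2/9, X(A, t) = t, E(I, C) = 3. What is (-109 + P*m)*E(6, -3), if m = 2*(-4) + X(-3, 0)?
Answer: -10327/33 ≈ -312.94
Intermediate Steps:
P = -58/99 (P = -4*1/11 - 2*⅑ = -4/11 - 2/9 = -58/99 ≈ -0.58586)
m = -8 (m = 2*(-4) + 0 = -8 + 0 = -8)
(-109 + P*m)*E(6, -3) = (-109 - 58/99*(-8))*3 = (-109 + 464/99)*3 = -10327/99*3 = -10327/33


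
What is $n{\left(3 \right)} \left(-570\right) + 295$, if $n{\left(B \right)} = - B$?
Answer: $2005$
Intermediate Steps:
$n{\left(3 \right)} \left(-570\right) + 295 = \left(-1\right) 3 \left(-570\right) + 295 = \left(-3\right) \left(-570\right) + 295 = 1710 + 295 = 2005$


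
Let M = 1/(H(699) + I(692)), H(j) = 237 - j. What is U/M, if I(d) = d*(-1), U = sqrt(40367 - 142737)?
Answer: -1154*I*sqrt(102370) ≈ -3.6923e+5*I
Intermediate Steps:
U = I*sqrt(102370) (U = sqrt(-102370) = I*sqrt(102370) ≈ 319.95*I)
I(d) = -d
M = -1/1154 (M = 1/((237 - 1*699) - 1*692) = 1/((237 - 699) - 692) = 1/(-462 - 692) = 1/(-1154) = -1/1154 ≈ -0.00086655)
U/M = (I*sqrt(102370))/(-1/1154) = (I*sqrt(102370))*(-1154) = -1154*I*sqrt(102370)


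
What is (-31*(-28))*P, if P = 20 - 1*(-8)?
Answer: 24304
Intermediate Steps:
P = 28 (P = 20 + 8 = 28)
(-31*(-28))*P = -31*(-28)*28 = 868*28 = 24304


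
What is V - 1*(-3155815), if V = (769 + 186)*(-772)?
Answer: 2418555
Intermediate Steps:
V = -737260 (V = 955*(-772) = -737260)
V - 1*(-3155815) = -737260 - 1*(-3155815) = -737260 + 3155815 = 2418555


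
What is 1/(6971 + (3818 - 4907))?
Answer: 1/5882 ≈ 0.00017001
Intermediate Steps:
1/(6971 + (3818 - 4907)) = 1/(6971 - 1089) = 1/5882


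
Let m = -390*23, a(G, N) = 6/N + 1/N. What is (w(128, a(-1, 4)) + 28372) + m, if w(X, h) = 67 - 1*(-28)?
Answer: 19497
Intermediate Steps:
a(G, N) = 7/N (a(G, N) = 6/N + 1/N = 7/N)
w(X, h) = 95 (w(X, h) = 67 + 28 = 95)
m = -8970
(w(128, a(-1, 4)) + 28372) + m = (95 + 28372) - 8970 = 28467 - 8970 = 19497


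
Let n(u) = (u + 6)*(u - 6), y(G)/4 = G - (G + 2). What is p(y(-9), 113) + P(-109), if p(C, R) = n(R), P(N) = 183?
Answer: 12916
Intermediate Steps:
y(G) = -8 (y(G) = 4*(G - (G + 2)) = 4*(G - (2 + G)) = 4*(G + (-2 - G)) = 4*(-2) = -8)
n(u) = (-6 + u)*(6 + u) (n(u) = (6 + u)*(-6 + u) = (-6 + u)*(6 + u))
p(C, R) = -36 + R**2
p(y(-9), 113) + P(-109) = (-36 + 113**2) + 183 = (-36 + 12769) + 183 = 12733 + 183 = 12916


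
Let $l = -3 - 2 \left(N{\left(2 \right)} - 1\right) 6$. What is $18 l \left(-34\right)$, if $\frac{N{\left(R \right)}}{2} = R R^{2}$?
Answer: $111996$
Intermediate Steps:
$N{\left(R \right)} = 2 R^{3}$ ($N{\left(R \right)} = 2 R R^{2} = 2 R^{3}$)
$l = -183$ ($l = -3 - 2 \left(2 \cdot 2^{3} - 1\right) 6 = -3 - 2 \left(2 \cdot 8 - 1\right) 6 = -3 - 2 \left(16 - 1\right) 6 = -3 - 2 \cdot 15 \cdot 6 = -3 - 180 = -183$)
$18 l \left(-34\right) = 18 \left(-183\right) \left(-34\right) = \left(-3294\right) \left(-34\right) = 111996$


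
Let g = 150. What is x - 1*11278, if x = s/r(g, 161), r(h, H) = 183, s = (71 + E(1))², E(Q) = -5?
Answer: -686506/61 ≈ -11254.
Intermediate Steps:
s = 4356 (s = (71 - 5)² = 66² = 4356)
x = 1452/61 (x = 4356/183 = 4356*(1/183) = 1452/61 ≈ 23.803)
x - 1*11278 = 1452/61 - 1*11278 = 1452/61 - 11278 = -686506/61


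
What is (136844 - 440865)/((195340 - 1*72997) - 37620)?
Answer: -304021/84723 ≈ -3.5884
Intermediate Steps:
(136844 - 440865)/((195340 - 1*72997) - 37620) = -304021/((195340 - 72997) - 37620) = -304021/(122343 - 37620) = -304021/84723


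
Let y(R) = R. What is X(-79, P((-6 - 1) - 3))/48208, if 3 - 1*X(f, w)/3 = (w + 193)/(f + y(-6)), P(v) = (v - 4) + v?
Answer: 159/512210 ≈ 0.00031042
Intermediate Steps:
P(v) = -4 + 2*v (P(v) = (-4 + v) + v = -4 + 2*v)
X(f, w) = 9 - 3*(193 + w)/(-6 + f) (X(f, w) = 9 - 3*(w + 193)/(f - 6) = 9 - 3*(193 + w)/(-6 + f))
X(-79, P((-6 - 1) - 3))/48208 = (3*(-211 - (-4 + 2*((-6 - 1) - 3)) + 3*(-79))/(-6 - 79))/48208 = (3*(-211 - (-4 + 2*(-7 - 3)) - 237)/(-85))*(1/48208) = (3*(-1/85)*(-211 - (-4 + 2*(-10)) - 237))*(1/48208) = (3*(-1/85)*(-211 - (-4 - 20) - 237))*(1/48208) = (3*(-1/85)*(-211 - 1*(-24) - 237))*(1/48208) = (3*(-1/85)*(-211 + 24 - 237))*(1/48208) = (3*(-1/85)*(-424))*(1/48208) = (1272/85)*(1/48208) = 159/512210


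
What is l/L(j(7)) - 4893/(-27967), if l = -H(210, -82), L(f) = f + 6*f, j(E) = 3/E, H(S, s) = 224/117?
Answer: -4547165/9816417 ≈ -0.46322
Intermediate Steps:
H(S, s) = 224/117 (H(S, s) = 224*(1/117) = 224/117)
L(f) = 7*f
l = -224/117 (l = -1*224/117 = -224/117 ≈ -1.9145)
l/L(j(7)) - 4893/(-27967) = -224/(117*(7*(3/7))) - 4893/(-27967) = -224/(117*(7*(3*(⅐)))) - 4893*(-1/27967) = -224/(117*(7*(3/7))) + 4893/27967 = -224/117/3 + 4893/27967 = -224/117*⅓ + 4893/27967 = -224/351 + 4893/27967 = -4547165/9816417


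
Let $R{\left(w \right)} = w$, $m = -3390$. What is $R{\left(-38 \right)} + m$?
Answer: $-3428$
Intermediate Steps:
$R{\left(-38 \right)} + m = -38 - 3390 = -3428$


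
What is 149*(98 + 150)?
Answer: 36952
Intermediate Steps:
149*(98 + 150) = 149*248 = 36952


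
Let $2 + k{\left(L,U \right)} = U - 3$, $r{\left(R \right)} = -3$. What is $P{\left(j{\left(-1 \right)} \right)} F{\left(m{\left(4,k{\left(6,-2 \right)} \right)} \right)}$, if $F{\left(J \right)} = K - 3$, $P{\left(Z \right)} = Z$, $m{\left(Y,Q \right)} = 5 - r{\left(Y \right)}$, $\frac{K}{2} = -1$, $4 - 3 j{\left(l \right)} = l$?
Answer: $- \frac{25}{3} \approx -8.3333$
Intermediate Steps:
$k{\left(L,U \right)} = -5 + U$ ($k{\left(L,U \right)} = -2 + \left(U - 3\right) = -2 + \left(-3 + U\right) = -5 + U$)
$j{\left(l \right)} = \frac{4}{3} - \frac{l}{3}$
$K = -2$ ($K = 2 \left(-1\right) = -2$)
$m{\left(Y,Q \right)} = 8$ ($m{\left(Y,Q \right)} = 5 - -3 = 5 + 3 = 8$)
$F{\left(J \right)} = -5$ ($F{\left(J \right)} = -2 - 3 = -5$)
$P{\left(j{\left(-1 \right)} \right)} F{\left(m{\left(4,k{\left(6,-2 \right)} \right)} \right)} = \left(\frac{4}{3} - - \frac{1}{3}\right) \left(-5\right) = \left(\frac{4}{3} + \frac{1}{3}\right) \left(-5\right) = \frac{5}{3} \left(-5\right) = - \frac{25}{3}$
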